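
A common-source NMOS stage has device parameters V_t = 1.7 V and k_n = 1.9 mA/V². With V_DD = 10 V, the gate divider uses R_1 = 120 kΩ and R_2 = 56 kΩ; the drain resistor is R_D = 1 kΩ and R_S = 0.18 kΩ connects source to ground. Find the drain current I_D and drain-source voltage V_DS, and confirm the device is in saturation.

V_G = V_DD·R_2/(R_1+R_2) = 10×56/176 = 3.18 V.
Assume saturation: I_D = (k_n/2)(V_GS − V_t)² with V_GS = V_G − I_D·R_S = 3.18 − 0.18·I_D.
Substituting gives 0.0308·I_D² − 1.51·I_D + 2.09 = 0, with roots I_D = 1.43 or 47.5 mA.
The root I_D = 47.5 mA gives V_GS = -5.37 V ≤ V_t, so take I_D = 1.43 mA.
Then V_GS = 2.93 V and V_DS = V_DD − I_D(R_D+R_S) = 10 − 1.43×1.18 = 8.32 V.
Saturation requires V_DS ≥ V_GS − V_t = 1.23 V; 8.32 ≥ 1.23 ✓.

I_D ≈ 1.4 mA, V_DS ≈ 8.3 V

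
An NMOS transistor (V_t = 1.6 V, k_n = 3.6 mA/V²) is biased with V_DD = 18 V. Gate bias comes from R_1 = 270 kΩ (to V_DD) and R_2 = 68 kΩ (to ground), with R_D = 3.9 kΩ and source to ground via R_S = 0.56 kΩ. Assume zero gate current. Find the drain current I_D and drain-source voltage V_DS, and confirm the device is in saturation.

I_D ≈ 1.8 mA, V_DS ≈ 9.9 V

V_G = V_DD·R_2/(R_1+R_2) = 18×68/338 = 3.62 V.
Assume saturation: I_D = (k_n/2)(V_GS − V_t)² with V_GS = V_G − I_D·R_S = 3.62 − 0.56·I_D.
Substituting gives 0.564·I_D² − 5.07·I_D + 7.35 = 0, with roots I_D = 1.82 or 7.17 mA.
The root I_D = 7.17 mA gives V_GS = -0.396 V ≤ V_t, so take I_D = 1.82 mA.
Then V_GS = 2.6 V and V_DS = V_DD − I_D(R_D+R_S) = 18 − 1.82×4.46 = 9.9 V.
Saturation requires V_DS ≥ V_GS − V_t = 1 V; 9.9 ≥ 1 ✓.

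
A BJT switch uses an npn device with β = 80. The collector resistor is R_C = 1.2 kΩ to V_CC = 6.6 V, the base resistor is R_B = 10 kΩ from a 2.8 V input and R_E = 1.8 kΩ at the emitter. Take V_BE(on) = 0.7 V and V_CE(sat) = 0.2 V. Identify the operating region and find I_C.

Assume active. Base-emitter loop: I_B = (V_BB − V_BE)/(R_B + (β+1)R_E) = (2.8 − 0.7)/(10 + 81×1.8) = 0.0135 mA.
I_C = β·I_B = 80×0.0135 = 1.08 mA.
V_CE = V_CC − I_C·R_C − I_E·R_E = 6.6 − 1.08×1.2 − 1.09×1.8 = 3.34 V > V_CE(sat), so the active-region assumption holds.

active; I_C ≈ 1.1 mA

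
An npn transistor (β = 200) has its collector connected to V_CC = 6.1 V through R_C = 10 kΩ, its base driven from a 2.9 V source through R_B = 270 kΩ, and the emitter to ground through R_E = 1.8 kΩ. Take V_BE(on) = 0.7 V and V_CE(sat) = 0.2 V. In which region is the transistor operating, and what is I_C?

Assume active: I_B = (2.9 − 0.7)/(270 + 201×1.8) = 0.00348 mA, I_C = β·I_B = 0.696 mA.
Then V_CE = 6.1 − 0.696×10 − 0.7×1.8 = -2.12 V < 0.2 V — the active assumption fails.
Re-solve with V_CE = 0.2 V. KCL at the emitter: V_E/R_E = (V_BB−0.7−V_E)/R_B + (V_CC−0.2−V_E)/R_C, giving V_E = 0.907 V.
I_C = (V_CC − 0.2 − V_E)/R_C = (5.9 − 0.907)/10 = 0.499 mA.
Check: I_B = (2.2 − 0.907)/270 = 0.00479 mA, and β·I_B = 0.958 mA > I_C, confirming saturation.

saturation; I_C ≈ 0.5 mA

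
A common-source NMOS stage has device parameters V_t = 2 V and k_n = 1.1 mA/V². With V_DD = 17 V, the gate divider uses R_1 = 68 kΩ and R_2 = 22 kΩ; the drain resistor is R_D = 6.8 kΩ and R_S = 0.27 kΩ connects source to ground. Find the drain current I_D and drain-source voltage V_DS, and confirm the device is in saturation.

V_G = V_DD·R_2/(R_1+R_2) = 17×22/90 = 4.16 V.
Assume saturation: I_D = (k_n/2)(V_GS − V_t)² with V_GS = V_G − I_D·R_S = 4.16 − 0.27·I_D.
Substituting gives 0.0401·I_D² − 1.64·I_D + 2.56 = 0, with roots I_D = 1.62 or 39.3 mA.
The root I_D = 39.3 mA gives V_GS = -6.45 V ≤ V_t, so take I_D = 1.62 mA.
Then V_GS = 3.72 V and V_DS = V_DD − I_D(R_D+R_S) = 17 − 1.62×7.07 = 5.53 V.
Saturation requires V_DS ≥ V_GS − V_t = 1.72 V; 5.53 ≥ 1.72 ✓.

I_D ≈ 1.6 mA, V_DS ≈ 5.5 V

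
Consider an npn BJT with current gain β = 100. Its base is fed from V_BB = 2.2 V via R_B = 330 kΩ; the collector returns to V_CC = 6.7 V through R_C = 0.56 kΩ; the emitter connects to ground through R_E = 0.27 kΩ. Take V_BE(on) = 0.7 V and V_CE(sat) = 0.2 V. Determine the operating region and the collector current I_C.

active; I_C ≈ 0.42 mA

Assume active. Base-emitter loop: I_B = (V_BB − V_BE)/(R_B + (β+1)R_E) = (2.2 − 0.7)/(330 + 101×0.27) = 0.0042 mA.
I_C = β·I_B = 100×0.0042 = 0.42 mA.
V_CE = V_CC − I_C·R_C − I_E·R_E = 6.7 − 0.42×0.56 − 0.424×0.27 = 6.35 V > V_CE(sat), so the active-region assumption holds.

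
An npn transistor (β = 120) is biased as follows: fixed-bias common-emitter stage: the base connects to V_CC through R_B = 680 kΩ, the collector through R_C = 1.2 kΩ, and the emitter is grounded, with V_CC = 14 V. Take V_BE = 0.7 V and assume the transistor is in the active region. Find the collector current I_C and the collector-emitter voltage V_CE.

I_C ≈ 2.3 mA, V_CE ≈ 11 V

Base loop: V_CC = I_B·R_B + V_BE, so I_B = (14 − 0.7)/680 kΩ = 0.0196 mA.
In the active region I_C = β·I_B = 120 × 0.0196 = 2.35 mA.
Collector loop: V_CE = V_CC − I_C·R_C = 14 − 2.35×1.2 = 11.2 V.
Since V_CE = 11.2 V > V_CE(sat) ≈ 0.2 V, the transistor is in the active region as assumed.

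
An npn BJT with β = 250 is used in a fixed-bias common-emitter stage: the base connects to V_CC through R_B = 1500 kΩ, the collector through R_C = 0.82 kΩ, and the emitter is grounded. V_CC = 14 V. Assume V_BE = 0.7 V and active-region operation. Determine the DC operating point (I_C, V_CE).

Base loop: V_CC = I_B·R_B + V_BE, so I_B = (14 − 0.7)/1500 kΩ = 0.00887 mA.
In the active region I_C = β·I_B = 250 × 0.00887 = 2.22 mA.
Collector loop: V_CE = V_CC − I_C·R_C = 14 − 2.22×0.82 = 12.2 V.
Since V_CE = 12.2 V > V_CE(sat) ≈ 0.2 V, the transistor is in the active region as assumed.

I_C ≈ 2.2 mA, V_CE ≈ 12 V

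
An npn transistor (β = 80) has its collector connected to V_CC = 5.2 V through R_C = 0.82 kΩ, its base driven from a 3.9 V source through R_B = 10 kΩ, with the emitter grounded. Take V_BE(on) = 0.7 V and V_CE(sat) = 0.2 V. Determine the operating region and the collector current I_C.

saturation; I_C ≈ 6.1 mA

Assume active: I_B = (3.9 − 0.7)/10 = 0.32 mA, giving I_C = β·I_B = 25.6 mA.
But then V_CE = 5.2 − 25.6×0.82 = -15.8 V < V_CE(sat) = 0.2 V — impossible in the active region.
So the transistor is saturated. With V_CE = 0.2 V, I_C = (V_CC − 0.2)/R_C = 5/0.82 = 6.1 mA.
Check: β·I_B = 25.6 mA > I_C = 6.1 mA, confirming saturation.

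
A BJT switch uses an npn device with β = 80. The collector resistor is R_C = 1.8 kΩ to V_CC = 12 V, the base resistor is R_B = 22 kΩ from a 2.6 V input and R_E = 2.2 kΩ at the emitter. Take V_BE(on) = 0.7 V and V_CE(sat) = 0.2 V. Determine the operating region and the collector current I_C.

Assume active. Base-emitter loop: I_B = (V_BB − V_BE)/(R_B + (β+1)R_E) = (2.6 − 0.7)/(22 + 81×2.2) = 0.00949 mA.
I_C = β·I_B = 80×0.00949 = 0.759 mA.
V_CE = V_CC − I_C·R_C − I_E·R_E = 12 − 0.759×1.8 − 0.769×2.2 = 8.94 V > V_CE(sat), so the active-region assumption holds.

active; I_C ≈ 0.76 mA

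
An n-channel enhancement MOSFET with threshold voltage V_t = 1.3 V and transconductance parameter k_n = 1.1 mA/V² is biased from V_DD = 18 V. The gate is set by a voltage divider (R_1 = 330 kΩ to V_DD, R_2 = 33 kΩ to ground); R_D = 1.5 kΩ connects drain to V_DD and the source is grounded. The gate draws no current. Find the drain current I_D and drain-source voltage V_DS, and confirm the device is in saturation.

I_D ≈ 0.062 mA, V_DS ≈ 18 V

V_G = V_DD·R_2/(R_1+R_2) = 18×33/363 = 1.64 V. With the source grounded, V_GS = V_G = 1.64 V.
Assume saturation: I_D = (k_n/2)(V_GS − V_t)² = (1.1/2)×(1.64 − 1.3)² = 0.55×0.336² = 0.0622 mA.
V_DS = V_DD − I_D·R_D = 18 − 0.0622×1.5 = 17.9 V.
Saturation requires V_DS ≥ V_GS − V_t = 0.336 V; 17.9 ≥ 0.336 ✓.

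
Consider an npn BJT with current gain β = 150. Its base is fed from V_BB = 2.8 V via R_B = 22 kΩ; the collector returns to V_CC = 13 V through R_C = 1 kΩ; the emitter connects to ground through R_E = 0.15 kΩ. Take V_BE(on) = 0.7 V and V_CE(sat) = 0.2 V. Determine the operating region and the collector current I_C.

active; I_C ≈ 7.1 mA

Assume active. Base-emitter loop: I_B = (V_BB − V_BE)/(R_B + (β+1)R_E) = (2.8 − 0.7)/(22 + 151×0.15) = 0.047 mA.
I_C = β·I_B = 150×0.047 = 7.05 mA.
V_CE = V_CC − I_C·R_C − I_E·R_E = 13 − 7.05×1 − 7.1×0.15 = 4.88 V > V_CE(sat), so the active-region assumption holds.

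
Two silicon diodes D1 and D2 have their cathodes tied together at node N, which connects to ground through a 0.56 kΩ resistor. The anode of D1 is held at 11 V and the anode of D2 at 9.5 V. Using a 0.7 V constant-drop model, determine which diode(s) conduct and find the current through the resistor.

Assume both conduct. Then node N would need to be at both 11−0.7 = 10.3 V and 9.5−0.7 = 8.8 V, which is impossible.
Assume only D1 conducts: V_N = 11 − 0.7 = 10.3 V, so I_R = 10.3/0.56 = 18.4 mA.
Check D2: its anode-to-cathode voltage is 9.5 − 10.3 = -0.8 V < 0.7 V, so it is off. The assumption is consistent.

Only D1 conducts; I_R ≈ 18 mA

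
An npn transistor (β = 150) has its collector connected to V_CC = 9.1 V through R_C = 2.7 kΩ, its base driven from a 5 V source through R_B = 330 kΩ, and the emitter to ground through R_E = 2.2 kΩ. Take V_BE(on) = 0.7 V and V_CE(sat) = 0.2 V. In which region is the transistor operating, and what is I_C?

active; I_C ≈ 0.97 mA

Assume active. Base-emitter loop: I_B = (V_BB − V_BE)/(R_B + (β+1)R_E) = (5 − 0.7)/(330 + 151×2.2) = 0.00649 mA.
I_C = β·I_B = 150×0.00649 = 0.974 mA.
V_CE = V_CC − I_C·R_C − I_E·R_E = 9.1 − 0.974×2.7 − 0.981×2.2 = 4.31 V > V_CE(sat), so the active-region assumption holds.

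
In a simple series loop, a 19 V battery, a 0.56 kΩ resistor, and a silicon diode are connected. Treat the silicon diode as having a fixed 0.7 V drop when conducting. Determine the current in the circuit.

KVL around the loop: 19 = V_D + I·R = 0.7 + I × 0.56 kΩ.
So I = (19 − 0.7) / 0.56 kΩ = 18.3 / 0.56 = 32.7 mA.

I ≈ 33 mA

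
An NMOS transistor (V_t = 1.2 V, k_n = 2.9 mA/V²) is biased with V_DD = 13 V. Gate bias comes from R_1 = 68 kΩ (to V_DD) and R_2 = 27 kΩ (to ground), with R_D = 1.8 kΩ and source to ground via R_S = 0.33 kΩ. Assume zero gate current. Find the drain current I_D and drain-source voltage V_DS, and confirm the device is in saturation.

V_G = V_DD·R_2/(R_1+R_2) = 13×27/95 = 3.69 V.
Assume saturation: I_D = (k_n/2)(V_GS − V_t)² with V_GS = V_G − I_D·R_S = 3.69 − 0.33·I_D.
Substituting gives 0.158·I_D² − 3.39·I_D + 9.02 = 0, with roots I_D = 3.12 or 18.3 mA.
The root I_D = 18.3 mA gives V_GS = -2.36 V ≤ V_t, so take I_D = 3.12 mA.
Then V_GS = 2.67 V and V_DS = V_DD − I_D(R_D+R_S) = 13 − 3.12×2.13 = 6.36 V.
Saturation requires V_DS ≥ V_GS − V_t = 1.47 V; 6.36 ≥ 1.47 ✓.

I_D ≈ 3.1 mA, V_DS ≈ 6.4 V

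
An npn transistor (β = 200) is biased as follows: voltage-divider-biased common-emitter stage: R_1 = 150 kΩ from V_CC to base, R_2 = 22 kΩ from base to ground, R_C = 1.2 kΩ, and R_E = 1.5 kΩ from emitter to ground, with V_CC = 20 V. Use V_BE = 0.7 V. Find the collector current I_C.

I_C ≈ 1.2 mA

Thevenize the base divider: V_Th = V_CC·R_2/(R_1+R_2) = 20×22/172 = 2.56 V, R_Th = R_1‖R_2 = 19.2 kΩ.
Base-emitter loop: V_Th = I_B·R_Th + V_BE + (β+1)I_B·R_E, so I_B = (2.56 − 0.7) / (19.2 + 201×1.5) = 0.00579 mA.
I_C = β·I_B = 200×0.00579 = 1.16 mA, and I_E = (β+1)I_B = 1.16 mA.
V_CE = V_CC − I_C·R_C − I_E·R_E = 20 − 1.16×1.2 − 1.16×1.5 = 16.9 V.
V_CE = 16.9 V > 0.2 V confirms active-region operation.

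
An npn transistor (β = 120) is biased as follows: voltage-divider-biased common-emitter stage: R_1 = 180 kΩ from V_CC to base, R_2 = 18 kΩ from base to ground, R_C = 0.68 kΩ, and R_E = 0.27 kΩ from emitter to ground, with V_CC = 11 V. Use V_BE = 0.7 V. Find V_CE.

Thevenize the base divider: V_Th = V_CC·R_2/(R_1+R_2) = 11×18/198 = 1 V, R_Th = R_1‖R_2 = 16.4 kΩ.
Base-emitter loop: V_Th = I_B·R_Th + V_BE + (β+1)I_B·R_E, so I_B = (1 − 0.7) / (16.4 + 121×0.27) = 0.00612 mA.
I_C = β·I_B = 120×0.00612 = 0.734 mA, and I_E = (β+1)I_B = 0.74 mA.
V_CE = V_CC − I_C·R_C − I_E·R_E = 11 − 0.734×0.68 − 0.74×0.27 = 10.3 V.
V_CE = 10.3 V > 0.2 V confirms active-region operation.

V_CE ≈ 10 V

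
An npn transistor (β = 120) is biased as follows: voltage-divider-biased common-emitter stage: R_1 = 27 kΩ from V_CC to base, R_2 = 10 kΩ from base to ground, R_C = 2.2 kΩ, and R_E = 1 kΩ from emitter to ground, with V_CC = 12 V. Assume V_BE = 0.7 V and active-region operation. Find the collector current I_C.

I_C ≈ 2.4 mA

Thevenize the base divider: V_Th = V_CC·R_2/(R_1+R_2) = 12×10/37 = 3.24 V, R_Th = R_1‖R_2 = 7.3 kΩ.
Base-emitter loop: V_Th = I_B·R_Th + V_BE + (β+1)I_B·R_E, so I_B = (3.24 − 0.7) / (7.3 + 121×1) = 0.0198 mA.
I_C = β·I_B = 120×0.0198 = 2.38 mA, and I_E = (β+1)I_B = 2.4 mA.
V_CE = V_CC − I_C·R_C − I_E·R_E = 12 − 2.38×2.2 − 2.4×1 = 4.37 V.
V_CE = 4.37 V > 0.2 V confirms active-region operation.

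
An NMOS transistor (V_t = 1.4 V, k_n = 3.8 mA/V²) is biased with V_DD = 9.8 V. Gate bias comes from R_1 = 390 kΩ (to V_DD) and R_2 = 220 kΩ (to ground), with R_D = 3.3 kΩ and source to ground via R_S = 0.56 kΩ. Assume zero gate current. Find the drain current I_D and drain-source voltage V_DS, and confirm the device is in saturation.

V_G = V_DD·R_2/(R_1+R_2) = 9.8×220/610 = 3.53 V.
Assume saturation: I_D = (k_n/2)(V_GS − V_t)² with V_GS = V_G − I_D·R_S = 3.53 − 0.56·I_D.
Substituting gives 0.596·I_D² − 5.54·I_D + 8.66 = 0, with roots I_D = 1.99 or 7.32 mA.
The root I_D = 7.32 mA gives V_GS = -0.562 V ≤ V_t, so take I_D = 1.99 mA.
Then V_GS = 2.42 V and V_DS = V_DD − I_D(R_D+R_S) = 9.8 − 1.99×3.86 = 2.13 V.
Saturation requires V_DS ≥ V_GS − V_t = 1.02 V; 2.13 ≥ 1.02 ✓.

I_D ≈ 2 mA, V_DS ≈ 2.1 V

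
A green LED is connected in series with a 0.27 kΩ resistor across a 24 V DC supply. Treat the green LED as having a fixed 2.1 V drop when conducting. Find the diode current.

KVL around the loop: 24 = V_D + I·R = 2.1 + I × 0.27 kΩ.
So I = (24 − 2.1) / 0.27 kΩ = 21.9 / 0.27 = 81.1 mA.

I ≈ 81 mA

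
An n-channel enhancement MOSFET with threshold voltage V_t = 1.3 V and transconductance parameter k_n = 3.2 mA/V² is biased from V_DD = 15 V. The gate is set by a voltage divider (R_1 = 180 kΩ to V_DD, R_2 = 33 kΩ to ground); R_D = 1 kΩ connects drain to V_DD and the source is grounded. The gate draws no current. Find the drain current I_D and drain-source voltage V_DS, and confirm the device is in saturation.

I_D ≈ 1.7 mA, V_DS ≈ 13 V

V_G = V_DD·R_2/(R_1+R_2) = 15×33/213 = 2.32 V. With the source grounded, V_GS = V_G = 2.32 V.
Assume saturation: I_D = (k_n/2)(V_GS − V_t)² = (3.2/2)×(2.32 − 1.3)² = 1.6×1.02² = 1.68 mA.
V_DS = V_DD − I_D·R_D = 15 − 1.68×1 = 13.3 V.
Saturation requires V_DS ≥ V_GS − V_t = 1.02 V; 13.3 ≥ 1.02 ✓.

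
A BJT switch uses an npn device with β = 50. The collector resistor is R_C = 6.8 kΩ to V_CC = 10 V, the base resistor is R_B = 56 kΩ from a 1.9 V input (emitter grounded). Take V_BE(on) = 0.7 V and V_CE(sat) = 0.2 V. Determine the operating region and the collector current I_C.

Assume active. Base-emitter loop: I_B = (V_BB − V_BE)/R_B = (1.9 − 0.7)/56 = 0.0214 mA.
I_C = β·I_B = 50×0.0214 = 1.07 mA.
V_CE = V_CC − I_C·R_C = 10 − 1.07×6.8 = 2.71 V > V_CE(sat), so the active-region assumption holds.

active; I_C ≈ 1.1 mA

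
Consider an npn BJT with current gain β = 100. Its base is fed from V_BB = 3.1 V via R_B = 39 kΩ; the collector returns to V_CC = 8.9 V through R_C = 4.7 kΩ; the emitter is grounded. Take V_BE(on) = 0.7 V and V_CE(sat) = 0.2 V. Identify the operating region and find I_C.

Assume active: I_B = (3.1 − 0.7)/39 = 0.0615 mA, giving I_C = β·I_B = 6.15 mA.
But then V_CE = 8.9 − 6.15×4.7 = -20 V < V_CE(sat) = 0.2 V — impossible in the active region.
So the transistor is saturated. With V_CE = 0.2 V, I_C = (V_CC − 0.2)/R_C = 8.7/4.7 = 1.85 mA.
Check: β·I_B = 6.15 mA > I_C = 1.85 mA, confirming saturation.

saturation; I_C ≈ 1.9 mA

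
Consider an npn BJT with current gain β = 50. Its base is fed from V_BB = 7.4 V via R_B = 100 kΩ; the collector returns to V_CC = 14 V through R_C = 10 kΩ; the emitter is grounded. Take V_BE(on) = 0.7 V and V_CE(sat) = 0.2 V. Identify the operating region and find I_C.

saturation; I_C ≈ 1.4 mA

Assume active: I_B = (7.4 − 0.7)/100 = 0.067 mA, giving I_C = β·I_B = 3.35 mA.
But then V_CE = 14 − 3.35×10 = -19.5 V < V_CE(sat) = 0.2 V — impossible in the active region.
So the transistor is saturated. With V_CE = 0.2 V, I_C = (V_CC − 0.2)/R_C = 13.8/10 = 1.38 mA.
Check: β·I_B = 3.35 mA > I_C = 1.38 mA, confirming saturation.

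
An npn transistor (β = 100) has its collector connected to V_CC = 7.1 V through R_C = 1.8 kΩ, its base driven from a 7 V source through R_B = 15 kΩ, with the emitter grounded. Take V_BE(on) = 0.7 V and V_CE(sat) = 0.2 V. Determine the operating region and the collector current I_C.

saturation; I_C ≈ 3.8 mA

Assume active: I_B = (7 − 0.7)/15 = 0.42 mA, giving I_C = β·I_B = 42 mA.
But then V_CE = 7.1 − 42×1.8 = -68.5 V < V_CE(sat) = 0.2 V — impossible in the active region.
So the transistor is saturated. With V_CE = 0.2 V, I_C = (V_CC − 0.2)/R_C = 6.9/1.8 = 3.83 mA.
Check: β·I_B = 42 mA > I_C = 3.83 mA, confirming saturation.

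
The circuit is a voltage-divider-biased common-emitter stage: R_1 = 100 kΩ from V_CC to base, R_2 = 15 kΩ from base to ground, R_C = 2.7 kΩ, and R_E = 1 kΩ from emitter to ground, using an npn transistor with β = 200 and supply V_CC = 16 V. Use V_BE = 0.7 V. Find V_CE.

V_CE ≈ 11 V

Thevenize the base divider: V_Th = V_CC·R_2/(R_1+R_2) = 16×15/115 = 2.09 V, R_Th = R_1‖R_2 = 13 kΩ.
Base-emitter loop: V_Th = I_B·R_Th + V_BE + (β+1)I_B·R_E, so I_B = (2.09 − 0.7) / (13 + 201×1) = 0.00648 mA.
I_C = β·I_B = 200×0.00648 = 1.3 mA, and I_E = (β+1)I_B = 1.3 mA.
V_CE = V_CC − I_C·R_C − I_E·R_E = 16 − 1.3×2.7 − 1.3×1 = 11.2 V.
V_CE = 11.2 V > 0.2 V confirms active-region operation.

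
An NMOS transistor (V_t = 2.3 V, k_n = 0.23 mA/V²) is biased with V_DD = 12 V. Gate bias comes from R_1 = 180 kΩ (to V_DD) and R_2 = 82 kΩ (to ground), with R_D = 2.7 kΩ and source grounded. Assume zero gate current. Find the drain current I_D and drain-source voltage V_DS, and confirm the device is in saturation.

I_D ≈ 0.24 mA, V_DS ≈ 11 V

V_G = V_DD·R_2/(R_1+R_2) = 12×82/262 = 3.76 V. With the source grounded, V_GS = V_G = 3.76 V.
Assume saturation: I_D = (k_n/2)(V_GS − V_t)² = (0.23/2)×(3.76 − 2.3)² = 0.115×1.46² = 0.244 mA.
V_DS = V_DD − I_D·R_D = 12 − 0.244×2.7 = 11.3 V.
Saturation requires V_DS ≥ V_GS − V_t = 1.46 V; 11.3 ≥ 1.46 ✓.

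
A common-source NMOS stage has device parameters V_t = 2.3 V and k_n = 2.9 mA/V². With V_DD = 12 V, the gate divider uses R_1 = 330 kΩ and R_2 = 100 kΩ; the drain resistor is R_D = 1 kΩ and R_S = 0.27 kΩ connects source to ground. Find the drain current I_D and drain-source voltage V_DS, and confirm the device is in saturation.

I_D ≈ 0.26 mA, V_DS ≈ 12 V

V_G = V_DD·R_2/(R_1+R_2) = 12×100/430 = 2.79 V.
Assume saturation: I_D = (k_n/2)(V_GS − V_t)² with V_GS = V_G − I_D·R_S = 2.79 − 0.27·I_D.
Substituting gives 0.106·I_D² − 1.38·I_D + 0.349 = 0, with roots I_D = 0.257 or 12.8 mA.
The root I_D = 12.8 mA gives V_GS = -0.676 V ≤ V_t, so take I_D = 0.257 mA.
Then V_GS = 2.72 V and V_DS = V_DD − I_D(R_D+R_S) = 12 − 0.257×1.27 = 11.7 V.
Saturation requires V_DS ≥ V_GS − V_t = 0.421 V; 11.7 ≥ 0.421 ✓.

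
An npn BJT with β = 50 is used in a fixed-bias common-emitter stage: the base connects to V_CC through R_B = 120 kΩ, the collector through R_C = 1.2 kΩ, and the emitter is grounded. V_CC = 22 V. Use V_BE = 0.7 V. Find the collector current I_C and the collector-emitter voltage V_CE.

Base loop: V_CC = I_B·R_B + V_BE, so I_B = (22 − 0.7)/120 kΩ = 0.178 mA.
In the active region I_C = β·I_B = 50 × 0.178 = 8.88 mA.
Collector loop: V_CE = V_CC − I_C·R_C = 22 − 8.88×1.2 = 11.3 V.
Since V_CE = 11.3 V > V_CE(sat) ≈ 0.2 V, the transistor is in the active region as assumed.

I_C ≈ 8.9 mA, V_CE ≈ 11 V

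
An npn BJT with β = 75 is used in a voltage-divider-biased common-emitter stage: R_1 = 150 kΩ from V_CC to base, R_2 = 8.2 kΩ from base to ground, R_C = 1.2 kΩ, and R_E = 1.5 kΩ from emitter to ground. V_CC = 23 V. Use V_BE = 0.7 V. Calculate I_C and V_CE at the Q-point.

Thevenize the base divider: V_Th = V_CC·R_2/(R_1+R_2) = 23×8.2/158 = 1.19 V, R_Th = R_1‖R_2 = 7.77 kΩ.
Base-emitter loop: V_Th = I_B·R_Th + V_BE + (β+1)I_B·R_E, so I_B = (1.19 − 0.7) / (7.77 + 76×1.5) = 0.00404 mA.
I_C = β·I_B = 75×0.00404 = 0.303 mA, and I_E = (β+1)I_B = 0.307 mA.
V_CE = V_CC − I_C·R_C − I_E·R_E = 23 − 0.303×1.2 − 0.307×1.5 = 22.2 V.
V_CE = 22.2 V > 0.2 V confirms active-region operation.

I_C ≈ 0.3 mA, V_CE ≈ 22 V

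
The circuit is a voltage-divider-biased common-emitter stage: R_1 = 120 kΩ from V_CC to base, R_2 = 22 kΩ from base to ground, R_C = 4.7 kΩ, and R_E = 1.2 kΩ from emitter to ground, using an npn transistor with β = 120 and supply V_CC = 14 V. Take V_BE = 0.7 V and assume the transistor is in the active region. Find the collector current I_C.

I_C ≈ 1.1 mA

Thevenize the base divider: V_Th = V_CC·R_2/(R_1+R_2) = 14×22/142 = 2.17 V, R_Th = R_1‖R_2 = 18.6 kΩ.
Base-emitter loop: V_Th = I_B·R_Th + V_BE + (β+1)I_B·R_E, so I_B = (2.17 − 0.7) / (18.6 + 121×1.2) = 0.00897 mA.
I_C = β·I_B = 120×0.00897 = 1.08 mA, and I_E = (β+1)I_B = 1.09 mA.
V_CE = V_CC − I_C·R_C − I_E·R_E = 14 − 1.08×4.7 − 1.09×1.2 = 7.64 V.
V_CE = 7.64 V > 0.2 V confirms active-region operation.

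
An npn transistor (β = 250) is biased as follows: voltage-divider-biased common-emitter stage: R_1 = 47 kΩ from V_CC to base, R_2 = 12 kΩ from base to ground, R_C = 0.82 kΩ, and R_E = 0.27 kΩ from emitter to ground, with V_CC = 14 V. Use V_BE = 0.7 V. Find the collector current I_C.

Thevenize the base divider: V_Th = V_CC·R_2/(R_1+R_2) = 14×12/59 = 2.85 V, R_Th = R_1‖R_2 = 9.56 kΩ.
Base-emitter loop: V_Th = I_B·R_Th + V_BE + (β+1)I_B·R_E, so I_B = (2.85 − 0.7) / (9.56 + 251×0.27) = 0.0278 mA.
I_C = β·I_B = 250×0.0278 = 6.94 mA, and I_E = (β+1)I_B = 6.97 mA.
V_CE = V_CC − I_C·R_C − I_E·R_E = 14 − 6.94×0.82 − 6.97×0.27 = 6.43 V.
V_CE = 6.43 V > 0.2 V confirms active-region operation.

I_C ≈ 6.9 mA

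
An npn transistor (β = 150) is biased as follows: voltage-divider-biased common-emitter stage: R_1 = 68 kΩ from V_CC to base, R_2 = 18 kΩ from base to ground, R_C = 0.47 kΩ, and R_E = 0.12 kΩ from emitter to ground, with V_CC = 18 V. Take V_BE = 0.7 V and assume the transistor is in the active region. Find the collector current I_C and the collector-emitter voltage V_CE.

I_C ≈ 14 mA, V_CE ≈ 9.6 V

Thevenize the base divider: V_Th = V_CC·R_2/(R_1+R_2) = 18×18/86 = 3.77 V, R_Th = R_1‖R_2 = 14.2 kΩ.
Base-emitter loop: V_Th = I_B·R_Th + V_BE + (β+1)I_B·R_E, so I_B = (3.77 − 0.7) / (14.2 + 151×0.12) = 0.0948 mA.
I_C = β·I_B = 150×0.0948 = 14.2 mA, and I_E = (β+1)I_B = 14.3 mA.
V_CE = V_CC − I_C·R_C − I_E·R_E = 18 − 14.2×0.47 − 14.3×0.12 = 9.6 V.
V_CE = 9.6 V > 0.2 V confirms active-region operation.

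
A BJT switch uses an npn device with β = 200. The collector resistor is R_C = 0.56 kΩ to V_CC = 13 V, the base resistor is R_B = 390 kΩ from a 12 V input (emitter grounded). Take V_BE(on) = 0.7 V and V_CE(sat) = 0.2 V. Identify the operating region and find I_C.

active; I_C ≈ 5.8 mA

Assume active. Base-emitter loop: I_B = (V_BB − V_BE)/R_B = (12 − 0.7)/390 = 0.029 mA.
I_C = β·I_B = 200×0.029 = 5.79 mA.
V_CE = V_CC − I_C·R_C = 13 − 5.79×0.56 = 9.75 V > V_CE(sat), so the active-region assumption holds.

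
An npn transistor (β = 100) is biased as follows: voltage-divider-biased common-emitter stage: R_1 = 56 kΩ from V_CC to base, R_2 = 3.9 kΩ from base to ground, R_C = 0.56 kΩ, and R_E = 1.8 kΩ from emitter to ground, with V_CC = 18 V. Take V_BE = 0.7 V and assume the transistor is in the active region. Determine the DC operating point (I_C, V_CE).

I_C ≈ 0.25 mA, V_CE ≈ 17 V

Thevenize the base divider: V_Th = V_CC·R_2/(R_1+R_2) = 18×3.9/59.9 = 1.17 V, R_Th = R_1‖R_2 = 3.65 kΩ.
Base-emitter loop: V_Th = I_B·R_Th + V_BE + (β+1)I_B·R_E, so I_B = (1.17 − 0.7) / (3.65 + 101×1.8) = 0.00254 mA.
I_C = β·I_B = 100×0.00254 = 0.254 mA, and I_E = (β+1)I_B = 0.257 mA.
V_CE = V_CC − I_C·R_C − I_E·R_E = 18 − 0.254×0.56 − 0.257×1.8 = 17.4 V.
V_CE = 17.4 V > 0.2 V confirms active-region operation.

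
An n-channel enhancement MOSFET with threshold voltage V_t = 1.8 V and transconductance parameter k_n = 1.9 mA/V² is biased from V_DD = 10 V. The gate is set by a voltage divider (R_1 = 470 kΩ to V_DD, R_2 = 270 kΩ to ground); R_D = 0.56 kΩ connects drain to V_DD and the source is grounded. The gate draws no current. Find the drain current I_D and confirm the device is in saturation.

I_D ≈ 3.2 mA

V_G = V_DD·R_2/(R_1+R_2) = 10×270/740 = 3.65 V. With the source grounded, V_GS = V_G = 3.65 V.
Assume saturation: I_D = (k_n/2)(V_GS − V_t)² = (1.9/2)×(3.65 − 1.8)² = 0.95×1.85² = 3.25 mA.
V_DS = V_DD − I_D·R_D = 10 − 3.25×0.56 = 8.18 V.
Saturation requires V_DS ≥ V_GS − V_t = 1.85 V; 8.18 ≥ 1.85 ✓.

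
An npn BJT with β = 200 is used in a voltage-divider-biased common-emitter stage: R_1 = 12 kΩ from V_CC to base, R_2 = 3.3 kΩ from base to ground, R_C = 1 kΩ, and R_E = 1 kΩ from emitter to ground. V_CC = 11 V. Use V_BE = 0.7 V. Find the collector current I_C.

Thevenize the base divider: V_Th = V_CC·R_2/(R_1+R_2) = 11×3.3/15.3 = 2.37 V, R_Th = R_1‖R_2 = 2.59 kΩ.
Base-emitter loop: V_Th = I_B·R_Th + V_BE + (β+1)I_B·R_E, so I_B = (2.37 − 0.7) / (2.59 + 201×1) = 0.00822 mA.
I_C = β·I_B = 200×0.00822 = 1.64 mA, and I_E = (β+1)I_B = 1.65 mA.
V_CE = V_CC − I_C·R_C − I_E·R_E = 11 − 1.64×1 − 1.65×1 = 7.71 V.
V_CE = 7.71 V > 0.2 V confirms active-region operation.

I_C ≈ 1.6 mA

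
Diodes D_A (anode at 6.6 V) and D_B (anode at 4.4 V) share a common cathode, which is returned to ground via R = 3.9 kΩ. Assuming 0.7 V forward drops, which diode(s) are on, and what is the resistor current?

Only D_A conducts; I_R ≈ 1.5 mA

Assume both conduct. Then node N would need to be at both 6.6−0.7 = 5.9 V and 4.4−0.7 = 3.7 V, which is impossible.
Assume only D_A conducts: V_N = 6.6 − 0.7 = 5.9 V, so I_R = 5.9/3.9 = 1.51 mA.
Check D_B: its anode-to-cathode voltage is 4.4 − 5.9 = -1.5 V < 0.7 V, so it is off. The assumption is consistent.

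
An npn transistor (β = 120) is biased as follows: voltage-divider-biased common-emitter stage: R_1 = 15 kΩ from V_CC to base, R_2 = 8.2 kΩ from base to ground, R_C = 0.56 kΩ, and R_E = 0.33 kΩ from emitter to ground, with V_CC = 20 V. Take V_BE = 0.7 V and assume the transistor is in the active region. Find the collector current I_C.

Thevenize the base divider: V_Th = V_CC·R_2/(R_1+R_2) = 20×8.2/23.2 = 7.07 V, R_Th = R_1‖R_2 = 5.3 kΩ.
Base-emitter loop: V_Th = I_B·R_Th + V_BE + (β+1)I_B·R_E, so I_B = (7.07 − 0.7) / (5.3 + 121×0.33) = 0.141 mA.
I_C = β·I_B = 120×0.141 = 16.9 mA, and I_E = (β+1)I_B = 17 mA.
V_CE = V_CC − I_C·R_C − I_E·R_E = 20 − 16.9×0.56 − 17×0.33 = 4.92 V.
V_CE = 4.92 V > 0.2 V confirms active-region operation.

I_C ≈ 17 mA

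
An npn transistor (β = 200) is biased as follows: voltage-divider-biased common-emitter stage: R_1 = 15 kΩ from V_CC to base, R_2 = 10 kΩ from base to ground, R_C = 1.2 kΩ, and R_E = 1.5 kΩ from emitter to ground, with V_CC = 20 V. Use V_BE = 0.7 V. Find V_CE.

V_CE ≈ 7.1 V

Thevenize the base divider: V_Th = V_CC·R_2/(R_1+R_2) = 20×10/25 = 8 V, R_Th = R_1‖R_2 = 6 kΩ.
Base-emitter loop: V_Th = I_B·R_Th + V_BE + (β+1)I_B·R_E, so I_B = (8 − 0.7) / (6 + 201×1.5) = 0.0237 mA.
I_C = β·I_B = 200×0.0237 = 4.75 mA, and I_E = (β+1)I_B = 4.77 mA.
V_CE = V_CC − I_C·R_C − I_E·R_E = 20 − 4.75×1.2 − 4.77×1.5 = 7.14 V.
V_CE = 7.14 V > 0.2 V confirms active-region operation.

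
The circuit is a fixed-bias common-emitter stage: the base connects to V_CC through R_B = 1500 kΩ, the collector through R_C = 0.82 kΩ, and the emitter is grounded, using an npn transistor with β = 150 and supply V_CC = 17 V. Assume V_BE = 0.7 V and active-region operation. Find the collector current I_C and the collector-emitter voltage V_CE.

Base loop: V_CC = I_B·R_B + V_BE, so I_B = (17 − 0.7)/1500 kΩ = 0.0109 mA.
In the active region I_C = β·I_B = 150 × 0.0109 = 1.63 mA.
Collector loop: V_CE = V_CC − I_C·R_C = 17 − 1.63×0.82 = 15.7 V.
Since V_CE = 15.7 V > V_CE(sat) ≈ 0.2 V, the transistor is in the active region as assumed.

I_C ≈ 1.6 mA, V_CE ≈ 16 V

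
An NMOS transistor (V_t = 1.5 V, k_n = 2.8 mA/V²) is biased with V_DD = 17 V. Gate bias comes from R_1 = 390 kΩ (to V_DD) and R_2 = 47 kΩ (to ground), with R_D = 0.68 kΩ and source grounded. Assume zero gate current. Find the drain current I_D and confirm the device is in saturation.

V_G = V_DD·R_2/(R_1+R_2) = 17×47/437 = 1.83 V. With the source grounded, V_GS = V_G = 1.83 V.
Assume saturation: I_D = (k_n/2)(V_GS − V_t)² = (2.8/2)×(1.83 − 1.5)² = 1.4×0.328² = 0.151 mA.
V_DS = V_DD − I_D·R_D = 17 − 0.151×0.68 = 16.9 V.
Saturation requires V_DS ≥ V_GS − V_t = 0.328 V; 16.9 ≥ 0.328 ✓.

I_D ≈ 0.15 mA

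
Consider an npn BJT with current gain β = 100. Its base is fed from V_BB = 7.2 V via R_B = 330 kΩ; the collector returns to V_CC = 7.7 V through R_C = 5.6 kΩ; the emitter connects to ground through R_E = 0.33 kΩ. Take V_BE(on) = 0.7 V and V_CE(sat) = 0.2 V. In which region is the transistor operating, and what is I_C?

Assume active: I_B = (7.2 − 0.7)/(330 + 101×0.33) = 0.0179 mA, I_C = β·I_B = 1.79 mA.
Then V_CE = 7.7 − 1.79×5.6 − 1.81×0.33 = -2.91 V < 0.2 V — the active assumption fails.
Re-solve with V_CE = 0.2 V. KCL at the emitter: V_E/R_E = (V_BB−0.7−V_E)/R_B + (V_CC−0.2−V_E)/R_C, giving V_E = 0.423 V.
I_C = (V_CC − 0.2 − V_E)/R_C = (7.5 − 0.423)/5.6 = 1.26 mA.
Check: I_B = (6.5 − 0.423)/330 = 0.0184 mA, and β·I_B = 1.84 mA > I_C, confirming saturation.

saturation; I_C ≈ 1.3 mA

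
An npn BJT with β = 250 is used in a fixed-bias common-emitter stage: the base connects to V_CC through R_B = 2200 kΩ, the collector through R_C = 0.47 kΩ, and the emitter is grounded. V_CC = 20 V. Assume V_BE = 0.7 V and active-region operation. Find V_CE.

Base loop: V_CC = I_B·R_B + V_BE, so I_B = (20 − 0.7)/2200 kΩ = 0.00877 mA.
In the active region I_C = β·I_B = 250 × 0.00877 = 2.19 mA.
Collector loop: V_CE = V_CC − I_C·R_C = 20 − 2.19×0.47 = 19 V.
Since V_CE = 19 V > V_CE(sat) ≈ 0.2 V, the transistor is in the active region as assumed.

V_CE ≈ 19 V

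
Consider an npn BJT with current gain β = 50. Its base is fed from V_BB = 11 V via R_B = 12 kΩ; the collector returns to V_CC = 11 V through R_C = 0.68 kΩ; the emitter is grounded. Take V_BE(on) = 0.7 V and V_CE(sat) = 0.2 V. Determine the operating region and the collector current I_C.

Assume active: I_B = (11 − 0.7)/12 = 0.858 mA, giving I_C = β·I_B = 42.9 mA.
But then V_CE = 11 − 42.9×0.68 = -18.2 V < V_CE(sat) = 0.2 V — impossible in the active region.
So the transistor is saturated. With V_CE = 0.2 V, I_C = (V_CC − 0.2)/R_C = 10.8/0.68 = 15.9 mA.
Check: β·I_B = 42.9 mA > I_C = 15.9 mA, confirming saturation.

saturation; I_C ≈ 16 mA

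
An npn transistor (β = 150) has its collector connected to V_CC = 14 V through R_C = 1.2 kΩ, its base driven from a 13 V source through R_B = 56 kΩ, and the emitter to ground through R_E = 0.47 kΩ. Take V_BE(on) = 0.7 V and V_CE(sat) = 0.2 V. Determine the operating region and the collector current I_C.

Assume active: I_B = (13 − 0.7)/(56 + 151×0.47) = 0.0969 mA, I_C = β·I_B = 14.5 mA.
Then V_CE = 14 − 14.5×1.2 − 14.6×0.47 = -10.3 V < 0.2 V — the active assumption fails.
Re-solve with V_CE = 0.2 V. KCL at the emitter: V_E/R_E = (V_BB−0.7−V_E)/R_B + (V_CC−0.2−V_E)/R_C, giving V_E = 3.93 V.
I_C = (V_CC − 0.2 − V_E)/R_C = (13.8 − 3.93)/1.2 = 8.22 mA.
Check: I_B = (12.3 − 3.93)/56 = 0.149 mA, and β·I_B = 22.4 mA > I_C, confirming saturation.

saturation; I_C ≈ 8.2 mA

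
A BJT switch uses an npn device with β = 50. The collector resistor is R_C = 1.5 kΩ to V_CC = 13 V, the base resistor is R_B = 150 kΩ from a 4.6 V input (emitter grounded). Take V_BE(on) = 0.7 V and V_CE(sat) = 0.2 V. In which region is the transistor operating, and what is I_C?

active; I_C ≈ 1.3 mA

Assume active. Base-emitter loop: I_B = (V_BB − V_BE)/R_B = (4.6 − 0.7)/150 = 0.026 mA.
I_C = β·I_B = 50×0.026 = 1.3 mA.
V_CE = V_CC − I_C·R_C = 13 − 1.3×1.5 = 11.1 V > V_CE(sat), so the active-region assumption holds.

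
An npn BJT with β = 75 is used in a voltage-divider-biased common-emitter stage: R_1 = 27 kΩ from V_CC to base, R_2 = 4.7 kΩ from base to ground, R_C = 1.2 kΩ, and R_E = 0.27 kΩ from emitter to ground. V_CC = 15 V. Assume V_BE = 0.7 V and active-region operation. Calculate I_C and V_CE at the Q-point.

Thevenize the base divider: V_Th = V_CC·R_2/(R_1+R_2) = 15×4.7/31.7 = 2.22 V, R_Th = R_1‖R_2 = 4 kΩ.
Base-emitter loop: V_Th = I_B·R_Th + V_BE + (β+1)I_B·R_E, so I_B = (2.22 − 0.7) / (4 + 76×0.27) = 0.0621 mA.
I_C = β·I_B = 75×0.0621 = 4.66 mA, and I_E = (β+1)I_B = 4.72 mA.
V_CE = V_CC − I_C·R_C − I_E·R_E = 15 − 4.66×1.2 − 4.72×0.27 = 8.13 V.
V_CE = 8.13 V > 0.2 V confirms active-region operation.

I_C ≈ 4.7 mA, V_CE ≈ 8.1 V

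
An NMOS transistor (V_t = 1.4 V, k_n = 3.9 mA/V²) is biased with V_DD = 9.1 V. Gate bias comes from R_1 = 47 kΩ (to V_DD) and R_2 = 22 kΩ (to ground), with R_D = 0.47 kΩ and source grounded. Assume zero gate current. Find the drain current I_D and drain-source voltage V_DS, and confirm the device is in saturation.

I_D ≈ 4.4 mA, V_DS ≈ 7 V

V_G = V_DD·R_2/(R_1+R_2) = 9.1×22/69 = 2.9 V. With the source grounded, V_GS = V_G = 2.9 V.
Assume saturation: I_D = (k_n/2)(V_GS − V_t)² = (3.9/2)×(2.9 − 1.4)² = 1.95×1.5² = 4.4 mA.
V_DS = V_DD − I_D·R_D = 9.1 − 4.4×0.47 = 7.03 V.
Saturation requires V_DS ≥ V_GS − V_t = 1.5 V; 7.03 ≥ 1.5 ✓.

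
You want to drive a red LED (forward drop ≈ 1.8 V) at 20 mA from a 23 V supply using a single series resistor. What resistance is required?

R ≈ 1.1 kΩ

The resistor drops V_S − V_D = 23 − 1.8 = 21.2 V at 20 mA.
R = 21.2 V / 20 mA = 1.06 kΩ.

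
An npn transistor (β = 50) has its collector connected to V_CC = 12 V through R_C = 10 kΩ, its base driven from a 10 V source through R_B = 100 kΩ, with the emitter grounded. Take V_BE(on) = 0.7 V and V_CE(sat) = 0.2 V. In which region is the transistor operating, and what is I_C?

Assume active: I_B = (10 − 0.7)/100 = 0.093 mA, giving I_C = β·I_B = 4.65 mA.
But then V_CE = 12 − 4.65×10 = -34.5 V < V_CE(sat) = 0.2 V — impossible in the active region.
So the transistor is saturated. With V_CE = 0.2 V, I_C = (V_CC − 0.2)/R_C = 11.8/10 = 1.18 mA.
Check: β·I_B = 4.65 mA > I_C = 1.18 mA, confirming saturation.

saturation; I_C ≈ 1.2 mA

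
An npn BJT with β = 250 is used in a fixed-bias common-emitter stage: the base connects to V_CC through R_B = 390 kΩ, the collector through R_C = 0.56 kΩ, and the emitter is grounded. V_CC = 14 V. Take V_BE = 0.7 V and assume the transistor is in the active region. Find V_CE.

V_CE ≈ 9.2 V

Base loop: V_CC = I_B·R_B + V_BE, so I_B = (14 − 0.7)/390 kΩ = 0.0341 mA.
In the active region I_C = β·I_B = 250 × 0.0341 = 8.53 mA.
Collector loop: V_CE = V_CC − I_C·R_C = 14 − 8.53×0.56 = 9.23 V.
Since V_CE = 9.23 V > V_CE(sat) ≈ 0.2 V, the transistor is in the active region as assumed.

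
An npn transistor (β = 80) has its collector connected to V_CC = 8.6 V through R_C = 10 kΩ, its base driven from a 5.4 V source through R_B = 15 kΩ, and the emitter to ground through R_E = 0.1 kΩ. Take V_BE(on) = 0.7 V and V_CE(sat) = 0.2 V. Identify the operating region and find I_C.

saturation; I_C ≈ 0.83 mA

Assume active: I_B = (5.4 − 0.7)/(15 + 81×0.1) = 0.203 mA, I_C = β·I_B = 16.3 mA.
Then V_CE = 8.6 − 16.3×10 − 16.5×0.1 = -156 V < 0.2 V — the active assumption fails.
Re-solve with V_CE = 0.2 V. KCL at the emitter: V_E/R_E = (V_BB−0.7−V_E)/R_B + (V_CC−0.2−V_E)/R_C, giving V_E = 0.113 V.
I_C = (V_CC − 0.2 − V_E)/R_C = (8.4 − 0.113)/10 = 0.829 mA.
Check: I_B = (4.7 − 0.113)/15 = 0.306 mA, and β·I_B = 24.5 mA > I_C, confirming saturation.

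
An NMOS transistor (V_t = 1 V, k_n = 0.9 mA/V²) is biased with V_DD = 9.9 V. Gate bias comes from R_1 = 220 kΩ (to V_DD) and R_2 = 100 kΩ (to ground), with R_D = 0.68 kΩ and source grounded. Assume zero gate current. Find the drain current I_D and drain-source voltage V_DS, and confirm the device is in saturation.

I_D ≈ 2 mA, V_DS ≈ 8.6 V

V_G = V_DD·R_2/(R_1+R_2) = 9.9×100/320 = 3.09 V. With the source grounded, V_GS = V_G = 3.09 V.
Assume saturation: I_D = (k_n/2)(V_GS − V_t)² = (0.9/2)×(3.09 − 1)² = 0.45×2.09² = 1.97 mA.
V_DS = V_DD − I_D·R_D = 9.9 − 1.97×0.68 = 8.56 V.
Saturation requires V_DS ≥ V_GS − V_t = 2.09 V; 8.56 ≥ 2.09 ✓.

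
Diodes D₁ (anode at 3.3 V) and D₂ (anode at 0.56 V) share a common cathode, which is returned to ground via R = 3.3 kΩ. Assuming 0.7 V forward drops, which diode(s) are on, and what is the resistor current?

Only D₁ conducts; I_R ≈ 0.79 mA

Assume both conduct. Then node N would need to be at both 3.3−0.7 = 2.6 V and 0.56−0.7 = -0.14 V, which is impossible.
Assume only D₁ conducts: V_N = 3.3 − 0.7 = 2.6 V, so I_R = 2.6/3.3 = 0.788 mA.
Check D₂: its anode-to-cathode voltage is 0.56 − 2.6 = -2.04 V < 0.7 V, so it is off. The assumption is consistent.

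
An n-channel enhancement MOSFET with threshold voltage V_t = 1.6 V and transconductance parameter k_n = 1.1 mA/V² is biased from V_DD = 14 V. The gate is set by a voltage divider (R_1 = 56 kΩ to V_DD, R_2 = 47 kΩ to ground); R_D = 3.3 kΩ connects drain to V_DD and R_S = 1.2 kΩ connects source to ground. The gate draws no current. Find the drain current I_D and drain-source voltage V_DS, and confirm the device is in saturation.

I_D ≈ 2.3 mA, V_DS ≈ 3.7 V

V_G = V_DD·R_2/(R_1+R_2) = 14×47/103 = 6.39 V.
Assume saturation: I_D = (k_n/2)(V_GS − V_t)² with V_GS = V_G − I_D·R_S = 6.39 − 1.2·I_D.
Substituting gives 0.792·I_D² − 7.32·I_D + 12.6 = 0, with roots I_D = 2.29 or 6.95 mA.
The root I_D = 6.95 mA gives V_GS = -1.96 V ≤ V_t, so take I_D = 2.29 mA.
Then V_GS = 3.64 V and V_DS = V_DD − I_D(R_D+R_S) = 14 − 2.29×4.5 = 3.7 V.
Saturation requires V_DS ≥ V_GS − V_t = 2.04 V; 3.7 ≥ 2.04 ✓.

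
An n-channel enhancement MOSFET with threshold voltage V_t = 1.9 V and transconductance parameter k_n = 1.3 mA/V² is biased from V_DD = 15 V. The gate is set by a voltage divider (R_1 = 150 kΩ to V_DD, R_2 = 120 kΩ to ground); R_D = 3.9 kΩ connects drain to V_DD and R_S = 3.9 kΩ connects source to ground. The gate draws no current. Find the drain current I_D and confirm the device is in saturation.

I_D ≈ 0.92 mA

V_G = V_DD·R_2/(R_1+R_2) = 15×120/270 = 6.67 V.
Assume saturation: I_D = (k_n/2)(V_GS − V_t)² with V_GS = V_G − I_D·R_S = 6.67 − 3.9·I_D.
Substituting gives 9.89·I_D² − 25.2·I_D + 14.8 = 0, with roots I_D = 0.918 or 1.63 mA.
The root I_D = 1.63 mA gives V_GS = 0.317 V ≤ V_t, so take I_D = 0.918 mA.
Then V_GS = 3.09 V and V_DS = V_DD − I_D(R_D+R_S) = 15 − 0.918×7.8 = 7.84 V.
Saturation requires V_DS ≥ V_GS − V_t = 1.19 V; 7.84 ≥ 1.19 ✓.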